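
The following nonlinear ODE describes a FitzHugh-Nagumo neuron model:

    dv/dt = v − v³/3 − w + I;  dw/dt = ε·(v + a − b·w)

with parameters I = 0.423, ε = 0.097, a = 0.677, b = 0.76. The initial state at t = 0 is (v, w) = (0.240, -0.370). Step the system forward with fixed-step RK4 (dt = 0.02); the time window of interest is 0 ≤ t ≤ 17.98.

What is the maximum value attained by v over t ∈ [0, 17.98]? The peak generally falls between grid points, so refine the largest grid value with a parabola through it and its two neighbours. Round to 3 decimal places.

max v = 1.888

t=0.000: state=(0.240, -0.370)
step 1 (dt=0.02): k1=(1.028, 0.116), k2=(1.037, 0.117), k3=(1.037, 0.117), k4=(1.045, 0.118); state += dt/6·(k1+2k2+2k3+k4)
t=0.020: state=(0.261, -0.368)
t=0.040: state=(0.282, -0.365)
t=0.060: state=(0.303, -0.363)
continuing one RK4 step at a time; state shown every 50 steps (Δt=1):
t=1.000: state=(1.485, -0.199)
t=2.000: state=(1.887, 0.044)
t=3.000: state=(1.837, 0.279)
t=4.000: state=(1.746, 0.490)
t=5.000: state=(1.649, 0.677)
t=6.000: state=(1.547, 0.842)
t=7.000: state=(1.437, 0.985)
t=8.000: state=(1.317, 1.107)
t=9.000: state=(1.178, 1.208)
t=10.000: state=(1.006, 1.288)
t=11.000: state=(0.762, 1.343)
t=12.000: state=(0.328, 1.364)
t=13.000: state=(-0.694, 1.320)
t=14.000: state=(-1.860, 1.160)
t=15.000: state=(-1.968, 0.958)
t=16.000: state=(-1.911, 0.772)
t=17.000: state=(-1.845, 0.605)
t=17.980: state=(-1.780, 0.459)
largest grid value and its neighbours: v(2.080)=1.88814, v(2.100)=1.88818, v(2.120)=1.88811
parabola through these three points peaks at t≈2.097 with v≈1.88818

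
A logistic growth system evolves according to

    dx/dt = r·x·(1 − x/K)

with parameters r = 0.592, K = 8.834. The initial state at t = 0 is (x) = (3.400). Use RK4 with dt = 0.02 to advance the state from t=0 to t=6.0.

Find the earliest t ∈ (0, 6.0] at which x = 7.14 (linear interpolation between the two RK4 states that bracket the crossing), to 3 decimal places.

t = 3.222

t=0.000: state=(3.400)
step 1 (dt=0.02): k1=(1.238), k2=(1.240), k3=(1.240), k4=(1.241); state += dt/6·(k1+2k2+2k3+k4)
t=0.020: state=(3.425)
t=0.040: state=(3.450)
t=0.060: state=(3.475)
continuing one RK4 step at a time; state shown every 10 steps (Δt=0.2):
t=0.200: state=(3.651)
t=0.400: state=(3.907)
t=0.600: state=(4.166)
t=0.800: state=(4.427)
t=1.000: state=(4.689)
t=1.200: state=(4.948)
t=1.400: state=(5.203)
t=1.600: state=(5.454)
t=1.800: state=(5.697)
t=2.000: state=(5.932)
t=2.200: state=(6.158)
t=2.400: state=(6.374)
t=2.600: state=(6.578)
t=2.800: state=(6.771)
t=3.000: state=(6.953)
t=3.200: state=(7.122)
t=3.220: state=(7.138)
next step: t=3.240: state=(7.154) — x has crossed 7.14
linear interpolation between t=3.220 (7.13825) and t=3.240 (7.15441) → t≈3.222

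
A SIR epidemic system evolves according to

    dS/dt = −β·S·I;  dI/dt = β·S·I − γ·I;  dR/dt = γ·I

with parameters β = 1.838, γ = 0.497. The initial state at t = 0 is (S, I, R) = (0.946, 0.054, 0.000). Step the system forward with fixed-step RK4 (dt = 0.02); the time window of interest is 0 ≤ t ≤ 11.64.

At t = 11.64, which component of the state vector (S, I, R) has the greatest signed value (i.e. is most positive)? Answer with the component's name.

t=0.000: state=(0.946, 0.054, 0.000)
step 1 (dt=0.02): k1=(-0.094, 0.067, 0.027), k2=(-0.095, 0.068, 0.027), k3=(-0.095, 0.068, 0.027), k4=(-0.096, 0.069, 0.028); state += dt/6·(k1+2k2+2k3+k4)
t=0.020: state=(0.944, 0.055, 0.001)
t=0.040: state=(0.942, 0.057, 0.001)
t=0.060: state=(0.940, 0.058, 0.002)
continuing one RK4 step at a time; state shown every 25 steps (Δt=0.5):
t=0.500: state=(0.884, 0.098, 0.018)
t=1.000: state=(0.785, 0.165, 0.051)
t=1.500: state=(0.649, 0.249, 0.102)
t=2.000: state=(0.497, 0.329, 0.174)
t=2.500: state=(0.358, 0.379, 0.263)
t=3.000: state=(0.251, 0.390, 0.359)
t=3.500: state=(0.176, 0.369, 0.454)
t=4.000: state=(0.128, 0.331, 0.541)
t=4.500: state=(0.096, 0.286, 0.618)
t=5.000: state=(0.076, 0.241, 0.683)
t=5.500: state=(0.062, 0.200, 0.738)
t=6.000: state=(0.052, 0.164, 0.783)
t=6.500: state=(0.046, 0.134, 0.820)
t=7.000: state=(0.041, 0.109, 0.850)
t=7.500: state=(0.037, 0.088, 0.875)
t=8.000: state=(0.035, 0.071, 0.894)
t=8.500: state=(0.033, 0.057, 0.910)
t=9.000: state=(0.031, 0.046, 0.923)
t=9.500: state=(0.030, 0.037, 0.933)
t=10.000: state=(0.029, 0.029, 0.941)
t=10.500: state=(0.028, 0.024, 0.948)
t=11.000: state=(0.028, 0.019, 0.953)
t=11.500: state=(0.027, 0.015, 0.957)
t=11.640: state=(0.027, 0.014, 0.958)
compare at T: S=0.027, I=0.014, R=0.958

largest component: R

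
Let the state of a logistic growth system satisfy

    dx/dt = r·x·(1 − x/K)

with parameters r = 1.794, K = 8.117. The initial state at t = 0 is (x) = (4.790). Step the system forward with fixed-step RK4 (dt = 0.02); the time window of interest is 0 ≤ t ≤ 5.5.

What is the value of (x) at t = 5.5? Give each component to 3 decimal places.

(x) = (8.117)

t=0.000: state=(4.790)
step 1 (dt=0.02): k1=(3.522), k2=(3.511), k3=(3.511), k4=(3.498); state += dt/6·(k1+2k2+2k3+k4)
t=0.020: state=(4.860)
t=0.040: state=(4.930)
t=0.060: state=(4.999)
continuing one RK4 step at a time; state shown every 10 steps (Δt=0.2):
t=0.200: state=(5.465)
t=0.400: state=(6.062)
t=0.600: state=(6.563)
t=0.800: state=(6.965)
t=1.000: state=(7.277)
t=1.200: state=(7.511)
t=1.400: state=(7.684)
t=1.600: state=(7.810)
t=1.800: state=(7.900)
t=2.000: state=(7.964)
t=2.200: state=(8.010)
t=2.400: state=(8.042)
t=2.600: state=(8.064)
t=2.800: state=(8.080)
t=3.000: state=(8.091)
t=3.200: state=(8.099)
t=3.400: state=(8.104)
t=3.600: state=(8.108)
t=3.800: state=(8.111)
t=4.000: state=(8.113)
t=4.200: state=(8.114)
t=4.400: state=(8.115)
t=4.600: state=(8.116)
t=4.800: state=(8.116)
t=5.000: state=(8.116)
t=5.200: state=(8.116)
t=5.400: state=(8.117)
t=5.500: state=(8.117)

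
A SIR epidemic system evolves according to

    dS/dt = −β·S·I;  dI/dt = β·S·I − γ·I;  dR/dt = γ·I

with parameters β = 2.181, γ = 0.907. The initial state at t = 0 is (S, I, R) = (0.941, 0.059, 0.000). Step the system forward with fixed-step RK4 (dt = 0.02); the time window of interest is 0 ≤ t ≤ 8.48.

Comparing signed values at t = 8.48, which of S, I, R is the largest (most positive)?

t=0.000: state=(0.941, 0.059, 0.000)
step 1 (dt=0.02): k1=(-0.121, 0.068, 0.054), k2=(-0.122, 0.068, 0.054), k3=(-0.122, 0.068, 0.054), k4=(-0.124, 0.069, 0.055); state += dt/6·(k1+2k2+2k3+k4)
t=0.020: state=(0.939, 0.060, 0.001)
t=0.040: state=(0.936, 0.062, 0.002)
t=0.060: state=(0.934, 0.063, 0.003)
continuing one RK4 step at a time; state shown every 25 steps (Δt=0.5):
t=0.500: state=(0.864, 0.101, 0.036)
t=1.000: state=(0.752, 0.155, 0.093)
t=1.500: state=(0.617, 0.208, 0.176)
t=2.000: state=(0.482, 0.240, 0.278)
t=2.500: state=(0.370, 0.242, 0.389)
t=3.000: state=(0.287, 0.219, 0.494)
t=3.500: state=(0.230, 0.184, 0.586)
t=4.000: state=(0.192, 0.147, 0.661)
t=4.500: state=(0.167, 0.114, 0.720)
t=5.000: state=(0.150, 0.086, 0.765)
t=5.500: state=(0.138, 0.064, 0.798)
t=6.000: state=(0.130, 0.047, 0.823)
t=6.500: state=(0.124, 0.034, 0.841)
t=7.000: state=(0.121, 0.025, 0.855)
t=7.500: state=(0.118, 0.018, 0.864)
t=8.000: state=(0.116, 0.013, 0.871)
t=8.480: state=(0.114, 0.009, 0.876)
compare at T: S=0.114, I=0.009, R=0.876

largest component: R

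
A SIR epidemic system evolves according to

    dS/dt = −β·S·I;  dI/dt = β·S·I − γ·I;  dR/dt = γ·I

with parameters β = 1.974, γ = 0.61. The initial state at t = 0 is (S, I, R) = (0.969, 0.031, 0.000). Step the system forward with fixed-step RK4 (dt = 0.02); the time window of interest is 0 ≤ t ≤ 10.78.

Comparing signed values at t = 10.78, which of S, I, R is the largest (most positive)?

largest component: R

t=0.000: state=(0.969, 0.031, 0.000)
step 1 (dt=0.02): k1=(-0.059, 0.040, 0.019), k2=(-0.060, 0.041, 0.019), k3=(-0.060, 0.041, 0.019), k4=(-0.061, 0.041, 0.019); state += dt/6·(k1+2k2+2k3+k4)
t=0.020: state=(0.968, 0.032, 0.000)
t=0.040: state=(0.967, 0.033, 0.001)
t=0.060: state=(0.965, 0.034, 0.001)
continuing one RK4 step at a time; state shown every 25 steps (Δt=0.5):
t=0.500: state=(0.928, 0.058, 0.013)
t=1.000: state=(0.858, 0.104, 0.038)
t=1.500: state=(0.751, 0.171, 0.079)
t=2.000: state=(0.611, 0.247, 0.143)
t=2.500: state=(0.463, 0.309, 0.228)
t=3.000: state=(0.336, 0.337, 0.327)
t=3.500: state=(0.241, 0.329, 0.430)
t=4.000: state=(0.177, 0.298, 0.526)
t=4.500: state=(0.135, 0.255, 0.610)
t=5.000: state=(0.107, 0.212, 0.681)
t=5.500: state=(0.088, 0.172, 0.740)
t=6.000: state=(0.076, 0.137, 0.787)
t=6.500: state=(0.067, 0.109, 0.824)
t=7.000: state=(0.061, 0.085, 0.853)
t=7.500: state=(0.057, 0.067, 0.877)
t=8.000: state=(0.054, 0.052, 0.895)
t=8.500: state=(0.051, 0.040, 0.909)
t=9.000: state=(0.049, 0.031, 0.919)
t=9.500: state=(0.048, 0.024, 0.928)
t=10.000: state=(0.047, 0.019, 0.934)
t=10.500: state=(0.046, 0.014, 0.939)
t=10.780: state=(0.046, 0.012, 0.942)
compare at T: S=0.046, I=0.012, R=0.942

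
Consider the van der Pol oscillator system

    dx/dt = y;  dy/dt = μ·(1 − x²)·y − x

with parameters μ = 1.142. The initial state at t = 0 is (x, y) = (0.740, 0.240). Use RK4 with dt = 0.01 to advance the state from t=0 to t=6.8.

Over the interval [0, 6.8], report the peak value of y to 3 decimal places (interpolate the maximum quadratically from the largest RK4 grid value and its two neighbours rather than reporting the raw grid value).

max y = 2.788

t=0.000: state=(0.740, 0.240)
step 1 (dt=0.01): k1=(0.240, -0.616), k2=(0.237, -0.619), k3=(0.237, -0.619), k4=(0.234, -0.623); state += dt/6·(k1+2k2+2k3+k4)
t=0.010: state=(0.742, 0.234)
t=0.020: state=(0.745, 0.228)
t=0.030: state=(0.747, 0.221)
continuing one RK4 step at a time; state shown every 25 steps (Δt=0.25):
t=0.250: state=(0.779, 0.068)
t=0.500: state=(0.772, -0.130)
t=0.750: state=(0.713, -0.347)
t=1.000: state=(0.596, -0.588)
t=1.250: state=(0.415, -0.869)
t=1.500: state=(0.157, -1.212)
t=1.750: state=(-0.195, -1.607)
t=2.000: state=(-0.640, -1.915)
t=2.250: state=(-1.118, -1.808)
t=2.500: state=(-1.497, -1.165)
t=2.750: state=(-1.692, -0.418)
t=3.000: state=(-1.728, 0.090)
t=3.250: state=(-1.666, 0.382)
t=3.500: state=(-1.546, 0.568)
t=3.750: state=(-1.384, 0.723)
t=4.000: state=(-1.182, 0.895)
t=4.250: state=(-0.932, 1.126)
t=4.500: state=(-0.611, 1.466)
t=4.750: state=(-0.185, 1.970)
t=5.000: state=(0.384, 2.574)
t=5.250: state=(1.066, 2.732)
t=5.500: state=(1.653, 1.800)
t=5.750: state=(1.945, 0.597)
t=6.000: state=(1.999, -0.077)
t=6.250: state=(1.938, -0.371)
t=6.500: state=(1.825, -0.516)
t=6.750: state=(1.683, -0.618)
t=6.800: state=(1.652, -0.637)
largest grid value and its neighbours: y(5.160)=2.78637, y(5.170)=2.78792, y(5.180)=2.78770
parabola through these three points peaks at t≈5.174 with y≈2.78805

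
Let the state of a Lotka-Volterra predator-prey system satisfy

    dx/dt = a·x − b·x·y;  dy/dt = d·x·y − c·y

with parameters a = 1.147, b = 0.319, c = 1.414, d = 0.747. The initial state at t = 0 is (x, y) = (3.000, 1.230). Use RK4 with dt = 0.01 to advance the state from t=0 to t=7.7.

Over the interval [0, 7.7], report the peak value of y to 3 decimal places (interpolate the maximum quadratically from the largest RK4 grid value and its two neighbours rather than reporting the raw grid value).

max y = 8.895

t=0.000: state=(3.000, 1.230)
step 1 (dt=0.01): k1=(2.264, 1.017), k2=(2.268, 1.032), k3=(2.267, 1.032), k4=(2.271, 1.047); state += dt/6·(k1+2k2+2k3+k4)
t=0.010: state=(3.023, 1.240)
t=0.020: state=(3.045, 1.251)
t=0.030: state=(3.068, 1.262)
continuing one RK4 step at a time; state shown every 25 steps (Δt=0.25):
t=0.250: state=(3.576, 1.596)
t=0.500: state=(4.091, 2.298)
t=0.750: state=(4.333, 3.566)
t=1.000: state=(4.033, 5.524)
t=1.250: state=(3.169, 7.648)
t=1.500: state=(2.169, 8.823)
t=1.750: state=(1.429, 8.624)
t=2.000: state=(0.995, 7.564)
t=2.250: state=(0.764, 6.245)
t=2.500: state=(0.651, 4.998)
t=2.750: state=(0.608, 3.944)
t=3.000: state=(0.612, 3.101)
t=3.250: state=(0.654, 2.450)
t=3.500: state=(0.732, 1.957)
t=3.750: state=(0.847, 1.591)
t=4.000: state=(1.005, 1.328)
t=4.250: state=(1.213, 1.146)
t=4.500: state=(1.482, 1.034)
t=4.750: state=(1.822, 0.987)
t=5.000: state=(2.243, 1.012)
t=5.250: state=(2.745, 1.131)
t=5.500: state=(3.310, 1.397)
t=5.750: state=(3.872, 1.919)
t=6.000: state=(4.273, 2.896)
t=6.250: state=(4.251, 4.547)
t=6.500: state=(3.617, 6.719)
t=6.750: state=(2.613, 8.456)
t=7.000: state=(1.728, 8.865)
t=7.250: state=(1.163, 8.116)
t=7.500: state=(0.852, 6.858)
t=7.700: state=(0.715, 5.805)
largest grid value and its neighbours: y(1.570)=8.89391, y(1.580)=8.89515, y(1.590)=8.89426
parabola through these three points peaks at t≈1.581 with y≈8.89516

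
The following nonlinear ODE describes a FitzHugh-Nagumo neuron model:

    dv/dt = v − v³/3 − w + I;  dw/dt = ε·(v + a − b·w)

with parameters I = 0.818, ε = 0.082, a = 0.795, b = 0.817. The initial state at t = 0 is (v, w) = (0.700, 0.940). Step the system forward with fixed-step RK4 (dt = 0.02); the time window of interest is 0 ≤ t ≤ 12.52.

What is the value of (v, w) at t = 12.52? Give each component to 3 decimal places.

t=0.000: state=(0.700, 0.940)
step 1 (dt=0.02): k1=(0.464, 0.060), k2=(0.465, 0.060), k3=(0.465, 0.060), k4=(0.467, 0.060); state += dt/6·(k1+2k2+2k3+k4)
t=0.020: state=(0.709, 0.941)
t=0.040: state=(0.719, 0.942)
t=0.060: state=(0.728, 0.944)
continuing one RK4 step at a time; state shown every 25 steps (Δt=0.5):
t=0.500: state=(0.947, 0.974)
t=1.000: state=(1.187, 1.017)
t=1.500: state=(1.363, 1.068)
t=2.000: state=(1.459, 1.122)
t=2.500: state=(1.493, 1.176)
t=3.000: state=(1.491, 1.230)
t=3.500: state=(1.471, 1.281)
t=4.000: state=(1.440, 1.330)
t=4.500: state=(1.404, 1.375)
t=5.000: state=(1.365, 1.418)
t=5.500: state=(1.322, 1.458)
t=6.000: state=(1.277, 1.494)
t=6.500: state=(1.229, 1.527)
t=7.000: state=(1.178, 1.558)
t=7.500: state=(1.122, 1.585)
t=8.000: state=(1.062, 1.609)
t=8.500: state=(0.994, 1.629)
t=9.000: state=(0.916, 1.646)
t=9.500: state=(0.824, 1.659)
t=10.000: state=(0.709, 1.667)
t=10.500: state=(0.558, 1.670)
t=11.000: state=(0.345, 1.666)
t=11.500: state=(0.020, 1.651)
t=12.000: state=(-0.494, 1.620)
t=12.500: state=(-1.186, 1.565)
t=12.520: state=(-1.213, 1.562)

(v, w) = (-1.213, 1.562)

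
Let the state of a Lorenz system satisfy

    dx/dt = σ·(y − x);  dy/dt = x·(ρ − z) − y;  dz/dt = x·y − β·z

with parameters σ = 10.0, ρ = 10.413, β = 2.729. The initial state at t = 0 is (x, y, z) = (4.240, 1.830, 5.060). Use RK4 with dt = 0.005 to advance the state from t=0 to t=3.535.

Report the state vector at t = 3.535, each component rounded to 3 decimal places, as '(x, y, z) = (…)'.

(x, y, z) = (5.452, 5.366, 9.886)

t=0.000: state=(4.240, 1.830, 5.060)
step 1 (dt=0.005): k1=(-24.100, 20.867, -6.050), k2=(-22.976, 20.555, -5.900), k3=(-23.012, 20.570, -5.899), k4=(-21.921, 20.270, -5.755); state += dt/6·(k1+2k2+2k3+k4)
t=0.005: state=(4.125, 1.933, 5.030)
t=0.010: state=(4.021, 2.033, 5.002)
t=0.015: state=(3.926, 2.130, 4.976)
continuing one RK4 step at a time; state shown every 40 steps (Δt=0.2):
t=0.200: state=(4.079, 5.175, 5.005)
t=0.400: state=(6.739, 7.837, 8.835)
t=0.600: state=(6.553, 5.303, 12.583)
t=0.800: state=(3.962, 3.071, 10.318)
t=1.000: state=(3.318, 3.483, 7.649)
t=1.200: state=(4.333, 5.120, 6.954)
t=1.400: state=(5.976, 6.613, 8.973)
t=1.600: state=(6.065, 5.508, 11.177)
t=1.800: state=(4.635, 4.024, 10.230)
t=2.000: state=(4.084, 4.142, 8.514)
t=2.200: state=(4.694, 5.179, 8.070)
t=2.400: state=(5.624, 5.943, 9.269)
t=2.600: state=(5.625, 5.322, 10.410)
t=2.800: state=(4.843, 4.495, 9.899)
t=3.000: state=(4.522, 4.561, 8.898)
t=3.200: state=(4.900, 5.188, 8.688)
t=3.400: state=(5.408, 5.559, 9.404)
t=3.535: state=(5.452, 5.366, 9.886)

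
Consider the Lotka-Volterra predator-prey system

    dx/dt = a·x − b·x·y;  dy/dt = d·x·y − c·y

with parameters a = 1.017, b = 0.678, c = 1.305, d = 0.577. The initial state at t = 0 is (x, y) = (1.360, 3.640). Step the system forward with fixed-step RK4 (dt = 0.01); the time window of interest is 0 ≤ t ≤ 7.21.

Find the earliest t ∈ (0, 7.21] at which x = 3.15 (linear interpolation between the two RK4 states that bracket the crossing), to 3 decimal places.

t = 3.760

t=0.000: state=(1.360, 3.640)
step 1 (dt=0.01): k1=(-1.973, -1.894), k2=(-1.950, -1.910), k3=(-1.950, -1.909), k4=(-1.928, -1.925); state += dt/6·(k1+2k2+2k3+k4)
t=0.010: state=(1.340, 3.621)
t=0.020: state=(1.321, 3.602)
t=0.030: state=(1.303, 3.582)
continuing one RK4 step at a time; state shown every 25 steps (Δt=0.25):
t=0.250: state=(0.989, 3.103)
t=0.500: state=(0.791, 2.542)
t=0.750: state=(0.692, 2.040)
t=1.000: state=(0.655, 1.621)
t=1.250: state=(0.661, 1.286)
t=1.500: state=(0.702, 1.023)
t=1.750: state=(0.775, 0.821)
t=2.000: state=(0.881, 0.667)
t=2.250: state=(1.025, 0.552)
t=2.500: state=(1.213, 0.468)
t=2.750: state=(1.452, 0.409)
t=3.000: state=(1.753, 0.372)
t=3.250: state=(2.126, 0.355)
t=3.500: state=(2.582, 0.359)
t=3.750: state=(3.126, 0.390)
t=3.760: state=(3.149, 0.392)
next step: t=3.770: state=(3.173, 0.394) — x has crossed 3.15
linear interpolation between t=3.760 (3.14935) and t=3.770 (3.17307) → t≈3.760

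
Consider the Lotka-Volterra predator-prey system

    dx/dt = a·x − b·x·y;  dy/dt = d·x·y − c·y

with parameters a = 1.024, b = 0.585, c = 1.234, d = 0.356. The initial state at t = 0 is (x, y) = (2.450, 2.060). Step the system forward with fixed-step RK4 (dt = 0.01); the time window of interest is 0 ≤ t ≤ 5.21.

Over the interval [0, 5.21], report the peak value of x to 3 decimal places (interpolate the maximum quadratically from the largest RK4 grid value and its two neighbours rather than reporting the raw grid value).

t=0.000: state=(2.450, 2.060)
step 1 (dt=0.01): k1=(-0.444, -0.745), k2=(-0.438, -0.746), k3=(-0.438, -0.746), k4=(-0.432, -0.746); state += dt/6·(k1+2k2+2k3+k4)
t=0.010: state=(2.446, 2.053)
t=0.020: state=(2.441, 2.045)
t=0.030: state=(2.437, 2.038)
continuing one RK4 step at a time; state shown every 20 steps (Δt=0.2):
t=0.200: state=(2.384, 1.911)
t=0.400: state=(2.359, 1.767)
t=0.600: state=(2.373, 1.634)
t=0.800: state=(2.423, 1.514)
t=1.000: state=(2.507, 1.409)
t=1.200: state=(2.623, 1.322)
t=1.400: state=(2.769, 1.251)
t=1.600: state=(2.946, 1.198)
t=1.800: state=(3.150, 1.162)
t=2.000: state=(3.378, 1.145)
t=2.200: state=(3.626, 1.148)
t=2.400: state=(3.886, 1.172)
t=2.600: state=(4.148, 1.219)
t=2.800: state=(4.396, 1.291)
t=3.000: state=(4.613, 1.391)
t=3.200: state=(4.777, 1.518)
t=3.400: state=(4.866, 1.673)
t=3.600: state=(4.860, 1.849)
t=3.800: state=(4.753, 2.035)
t=4.000: state=(4.548, 2.216)
t=4.200: state=(4.267, 2.370)
t=4.400: state=(3.941, 2.481)
t=4.600: state=(3.605, 2.535)
t=4.800: state=(3.287, 2.531)
t=5.000: state=(3.009, 2.474)
t=5.200: state=(2.780, 2.374)
t=5.210: state=(2.770, 2.368)
largest grid value and its neighbours: x(3.480)=4.87562, x(3.490)=4.87575, x(3.500)=4.87564
parabola through these three points peaks at t≈3.490 with x≈4.87575

max x = 4.876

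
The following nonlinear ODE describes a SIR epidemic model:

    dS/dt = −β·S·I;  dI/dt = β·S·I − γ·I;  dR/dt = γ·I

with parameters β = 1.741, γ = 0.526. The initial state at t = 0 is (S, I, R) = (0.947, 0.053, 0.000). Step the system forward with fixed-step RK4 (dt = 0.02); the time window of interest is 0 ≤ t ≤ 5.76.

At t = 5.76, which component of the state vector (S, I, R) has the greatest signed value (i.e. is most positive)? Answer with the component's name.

largest component: R

t=0.000: state=(0.947, 0.053, 0.000)
step 1 (dt=0.02): k1=(-0.087, 0.060, 0.028), k2=(-0.088, 0.060, 0.028), k3=(-0.088, 0.060, 0.028), k4=(-0.089, 0.061, 0.029); state += dt/6·(k1+2k2+2k3+k4)
t=0.020: state=(0.945, 0.054, 0.001)
t=0.040: state=(0.943, 0.055, 0.001)
t=0.060: state=(0.942, 0.057, 0.002)
continuing one RK4 step at a time; state shown every 10 steps (Δt=0.2):
t=0.200: state=(0.928, 0.066, 0.006)
t=0.400: state=(0.904, 0.082, 0.014)
t=0.600: state=(0.876, 0.101, 0.024)
t=0.800: state=(0.843, 0.122, 0.035)
t=1.000: state=(0.804, 0.146, 0.049)
t=1.200: state=(0.761, 0.173, 0.066)
t=1.400: state=(0.713, 0.201, 0.086)
t=1.600: state=(0.661, 0.230, 0.109)
t=1.800: state=(0.607, 0.258, 0.134)
t=2.000: state=(0.552, 0.285, 0.163)
t=2.200: state=(0.498, 0.308, 0.194)
t=2.400: state=(0.446, 0.326, 0.227)
t=2.600: state=(0.397, 0.340, 0.263)
t=2.800: state=(0.352, 0.349, 0.299)
t=3.000: state=(0.312, 0.353, 0.336)
t=3.200: state=(0.276, 0.351, 0.373)
t=3.400: state=(0.244, 0.346, 0.410)
t=3.600: state=(0.217, 0.338, 0.446)
t=3.800: state=(0.193, 0.326, 0.481)
t=4.000: state=(0.173, 0.313, 0.514)
t=4.200: state=(0.155, 0.298, 0.546)
t=4.400: state=(0.140, 0.283, 0.577)
t=4.600: state=(0.127, 0.267, 0.606)
t=4.800: state=(0.117, 0.250, 0.633)
t=5.000: state=(0.107, 0.234, 0.659)
t=5.200: state=(0.099, 0.219, 0.682)
t=5.400: state=(0.092, 0.203, 0.705)
t=5.600: state=(0.086, 0.189, 0.725)
t=5.760: state=(0.082, 0.178, 0.741)
compare at T: S=0.082, I=0.178, R=0.741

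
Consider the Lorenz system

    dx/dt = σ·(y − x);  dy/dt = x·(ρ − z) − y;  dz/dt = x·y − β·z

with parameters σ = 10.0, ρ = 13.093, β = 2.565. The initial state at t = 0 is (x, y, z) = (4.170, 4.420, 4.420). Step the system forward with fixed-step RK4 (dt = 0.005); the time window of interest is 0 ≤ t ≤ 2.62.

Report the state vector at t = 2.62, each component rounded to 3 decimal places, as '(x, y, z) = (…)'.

t=0.000: state=(4.170, 4.420, 4.420)
step 1 (dt=0.005): k1=(2.500, 31.746, 7.094), k2=(3.231, 31.647, 7.408), k3=(3.210, 31.660, 7.413), k4=(3.922, 31.572, 7.733); state += dt/6·(k1+2k2+2k3+k4)
t=0.005: state=(4.186, 4.578, 4.457)
t=0.010: state=(4.209, 4.736, 4.497)
t=0.015: state=(4.239, 4.893, 4.541)
continuing one RK4 step at a time; state shown every 20 steps (Δt=0.1):
t=0.100: state=(5.486, 7.572, 5.967)
t=0.200: state=(7.841, 10.141, 10.009)
t=0.300: state=(9.228, 9.290, 15.529)
t=0.400: state=(7.788, 5.169, 17.597)
t=0.500: state=(4.978, 2.399, 15.627)
t=0.600: state=(3.030, 1.732, 12.758)
t=0.700: state=(2.265, 1.952, 10.276)
t=0.800: state=(2.278, 2.576, 8.392)
t=0.900: state=(2.825, 3.623, 7.182)
t=1.000: state=(3.889, 5.228, 6.867)
t=1.100: state=(5.487, 7.300, 7.935)
t=1.200: state=(7.293, 8.900, 10.850)
t=1.300: state=(8.222, 8.263, 14.534)
t=1.400: state=(7.306, 5.608, 16.095)
t=1.500: state=(5.383, 3.505, 14.929)
t=1.600: state=(3.882, 2.817, 12.777)
t=1.700: state=(3.243, 2.994, 10.763)
t=1.800: state=(3.313, 3.675, 9.272)
t=1.900: state=(3.929, 4.787, 8.517)
t=2.000: state=(4.998, 6.249, 8.774)
t=2.100: state=(6.316, 7.604, 10.310)
t=2.200: state=(7.315, 7.882, 12.774)
t=2.300: state=(7.265, 6.596, 14.656)
t=2.400: state=(6.179, 4.841, 14.723)
t=2.500: state=(4.908, 3.818, 13.451)
t=2.600: state=(4.117, 3.640, 11.846)
t=2.620: state=(4.034, 3.681, 11.544)

(x, y, z) = (4.034, 3.681, 11.544)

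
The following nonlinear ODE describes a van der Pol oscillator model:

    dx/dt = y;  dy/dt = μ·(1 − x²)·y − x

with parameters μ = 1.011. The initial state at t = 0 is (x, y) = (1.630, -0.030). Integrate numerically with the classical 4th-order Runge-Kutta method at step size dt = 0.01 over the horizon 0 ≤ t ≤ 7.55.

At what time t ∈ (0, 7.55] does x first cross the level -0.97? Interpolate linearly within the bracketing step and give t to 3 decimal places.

t=0.000: state=(1.630, -0.030)
step 1 (dt=0.01): k1=(-0.030, -1.580), k2=(-0.038, -1.566), k3=(-0.038, -1.566), k4=(-0.046, -1.553); state += dt/6·(k1+2k2+2k3+k4)
t=0.010: state=(1.630, -0.046)
t=0.020: state=(1.629, -0.061)
t=0.030: state=(1.628, -0.076)
continuing one RK4 step at a time; state shown every 25 steps (Δt=0.25):
t=0.250: state=(1.579, -0.352)
t=0.500: state=(1.462, -0.578)
t=0.750: state=(1.293, -0.770)
t=1.000: state=(1.076, -0.977)
t=1.250: state=(0.800, -1.245)
t=1.500: state=(0.444, -1.619)
t=1.750: state=(-0.020, -2.115)
t=2.000: state=(-0.610, -2.558)
t=2.130: state=(-0.947, -2.588)
next step: t=2.140: state=(-0.973, -2.580) — x has crossed -0.97
linear interpolation between t=2.130 (-0.94679) and t=2.140 (-0.97263) → t≈2.139

t = 2.139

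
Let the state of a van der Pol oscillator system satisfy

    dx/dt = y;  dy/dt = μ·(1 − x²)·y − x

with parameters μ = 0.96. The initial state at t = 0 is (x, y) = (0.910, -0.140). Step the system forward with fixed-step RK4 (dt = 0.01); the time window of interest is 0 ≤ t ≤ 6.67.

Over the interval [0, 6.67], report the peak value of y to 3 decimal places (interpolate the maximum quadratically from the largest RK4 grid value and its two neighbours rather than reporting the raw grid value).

max y = 2.586

t=0.000: state=(0.910, -0.140)
step 1 (dt=0.01): k1=(-0.140, -0.933), k2=(-0.145, -0.933), k3=(-0.145, -0.933), k4=(-0.149, -0.934); state += dt/6·(k1+2k2+2k3+k4)
t=0.010: state=(0.909, -0.149)
t=0.020: state=(0.907, -0.159)
t=0.030: state=(0.905, -0.168)
continuing one RK4 step at a time; state shown every 25 steps (Δt=0.25):
t=0.250: state=(0.846, -0.375)
t=0.500: state=(0.722, -0.618)
t=0.750: state=(0.535, -0.884)
t=1.000: state=(0.276, -1.193)
t=1.250: state=(-0.065, -1.543)
t=1.500: state=(-0.492, -1.846)
t=1.750: state=(-0.965, -1.869)
t=2.000: state=(-1.385, -1.413)
t=2.250: state=(-1.650, -0.698)
t=2.500: state=(-1.745, -0.099)
t=2.750: state=(-1.718, 0.284)
t=3.000: state=(-1.614, 0.526)
t=3.250: state=(-1.460, 0.708)
t=3.500: state=(-1.261, 0.886)
t=3.750: state=(-1.013, 1.101)
t=4.000: state=(-0.704, 1.393)
t=4.250: state=(-0.307, 1.800)
t=4.500: state=(0.204, 2.294)
t=4.750: state=(0.824, 2.586)
t=5.000: state=(1.432, 2.125)
t=5.250: state=(1.834, 1.063)
t=5.500: state=(1.983, 0.203)
t=5.750: state=(1.969, -0.256)
t=6.000: state=(1.873, -0.489)
t=6.250: state=(1.732, -0.635)
t=6.500: state=(1.557, -0.761)
t=6.670: state=(1.420, -0.854)
largest grid value and its neighbours: y(4.740)=2.58557, y(4.750)=2.58595, y(4.760)=2.58502
parabola through these three points peaks at t≈4.748 with y≈2.58598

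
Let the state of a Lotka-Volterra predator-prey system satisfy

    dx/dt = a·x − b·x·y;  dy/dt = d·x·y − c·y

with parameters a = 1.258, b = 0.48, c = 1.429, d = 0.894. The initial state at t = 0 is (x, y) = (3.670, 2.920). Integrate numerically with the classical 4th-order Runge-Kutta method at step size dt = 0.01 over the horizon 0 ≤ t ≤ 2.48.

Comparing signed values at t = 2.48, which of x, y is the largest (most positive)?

t=0.000: state=(3.670, 2.920)
step 1 (dt=0.01): k1=(-0.527, 5.408), k2=(-0.574, 5.451), k3=(-0.575, 5.451), k4=(-0.622, 5.493); state += dt/6·(k1+2k2+2k3+k4)
t=0.010: state=(3.664, 2.975)
t=0.020: state=(3.658, 3.030)
t=0.030: state=(3.650, 3.086)
continuing one RK4 step at a time; state shown every 10 steps (Δt=0.1):
t=0.100: state=(3.569, 3.501)
t=0.200: state=(3.369, 4.141)
t=0.300: state=(3.084, 4.792)
t=0.400: state=(2.738, 5.391)
t=0.500: state=(2.368, 5.871)
t=0.600: state=(2.009, 6.188)
t=0.700: state=(1.686, 6.325)
t=0.800: state=(1.412, 6.295)
t=0.900: state=(1.188, 6.127)
t=1.000: state=(1.010, 5.857)
t=1.100: state=(0.871, 5.521)
t=1.200: state=(0.765, 5.148)
t=1.300: state=(0.684, 4.760)
t=1.400: state=(0.623, 4.374)
t=1.500: state=(0.578, 4.000)
t=1.600: state=(0.545, 3.646)
t=1.700: state=(0.523, 3.315)
t=1.800: state=(0.510, 3.009)
t=1.900: state=(0.504, 2.729)
t=2.000: state=(0.505, 2.475)
t=2.100: state=(0.511, 2.245)
t=2.200: state=(0.523, 2.038)
t=2.300: state=(0.540, 1.852)
t=2.400: state=(0.563, 1.687)
t=2.480: state=(0.585, 1.568)
compare at T: x=0.585, y=1.568

largest component: y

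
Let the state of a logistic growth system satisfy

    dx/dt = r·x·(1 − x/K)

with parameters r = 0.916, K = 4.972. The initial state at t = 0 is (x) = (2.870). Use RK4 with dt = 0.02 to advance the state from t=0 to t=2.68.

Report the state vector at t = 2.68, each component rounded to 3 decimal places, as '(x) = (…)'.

t=0.000: state=(2.870)
step 1 (dt=0.02): k1=(1.111), k2=(1.110), k3=(1.110), k4=(1.108); state += dt/6·(k1+2k2+2k3+k4)
t=0.020: state=(2.892)
t=0.040: state=(2.914)
t=0.060: state=(2.936)
continuing one RK4 step at a time; state shown every 5 steps (Δt=0.1):
t=0.100: state=(2.980)
t=0.200: state=(3.089)
t=0.300: state=(3.195)
t=0.400: state=(3.298)
t=0.500: state=(3.398)
t=0.600: state=(3.495)
t=0.700: state=(3.588)
t=0.800: state=(3.678)
t=0.900: state=(3.763)
t=1.000: state=(3.845)
t=1.100: state=(3.923)
t=1.200: state=(3.997)
t=1.300: state=(4.067)
t=1.400: state=(4.132)
t=1.500: state=(4.194)
t=1.600: state=(4.253)
t=1.700: state=(4.307)
t=1.800: state=(4.358)
t=1.900: state=(4.406)
t=2.000: state=(4.450)
t=2.100: state=(4.491)
t=2.200: state=(4.530)
t=2.300: state=(4.565)
t=2.400: state=(4.598)
t=2.500: state=(4.629)
t=2.600: state=(4.657)
t=2.680: state=(4.678)

(x) = (4.678)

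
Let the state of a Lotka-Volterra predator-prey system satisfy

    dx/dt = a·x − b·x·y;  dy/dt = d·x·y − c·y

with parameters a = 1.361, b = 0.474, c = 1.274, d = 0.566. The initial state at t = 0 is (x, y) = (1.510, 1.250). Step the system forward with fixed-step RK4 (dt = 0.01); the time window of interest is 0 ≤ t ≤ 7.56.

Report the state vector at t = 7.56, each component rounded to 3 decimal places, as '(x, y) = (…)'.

t=0.000: state=(1.510, 1.250)
step 1 (dt=0.01): k1=(1.160, -0.524), k2=(1.167, -0.519), k3=(1.167, -0.519), k4=(1.173, -0.514); state += dt/6·(k1+2k2+2k3+k4)
t=0.010: state=(1.522, 1.245)
t=0.020: state=(1.533, 1.240)
t=0.030: state=(1.545, 1.235)
continuing one RK4 step at a time; state shown every 25 steps (Δt=0.25):
t=0.250: state=(1.842, 1.151)
t=0.500: state=(2.264, 1.118)
t=0.750: state=(2.782, 1.161)
t=1.000: state=(3.383, 1.305)
t=1.250: state=(4.009, 1.601)
t=1.500: state=(4.528, 2.135)
t=1.750: state=(4.710, 3.002)
t=2.000: state=(4.336, 4.170)
t=2.250: state=(3.468, 5.288)
t=2.500: state=(2.500, 5.858)
t=2.750: state=(1.757, 5.738)
t=3.000: state=(1.291, 5.162)
t=3.250: state=(1.028, 4.415)
t=3.500: state=(0.895, 3.674)
t=3.750: state=(0.847, 3.020)
t=4.000: state=(0.860, 2.476)
t=4.250: state=(0.926, 2.042)
t=4.500: state=(1.043, 1.706)
t=4.750: state=(1.216, 1.455)
t=5.000: state=(1.455, 1.277)
t=5.250: state=(1.770, 1.165)
t=5.500: state=(2.174, 1.119)
t=5.750: state=(2.674, 1.146)
t=6.000: state=(3.261, 1.267)
t=6.250: state=(3.889, 1.528)
t=6.500: state=(4.445, 2.007)
t=6.750: state=(4.714, 2.804)
t=7.000: state=(4.456, 3.929)
t=7.250: state=(3.660, 5.099)
t=7.500: state=(2.678, 5.804)
t=7.560: state=(2.461, 5.867)

(x, y) = (2.461, 5.867)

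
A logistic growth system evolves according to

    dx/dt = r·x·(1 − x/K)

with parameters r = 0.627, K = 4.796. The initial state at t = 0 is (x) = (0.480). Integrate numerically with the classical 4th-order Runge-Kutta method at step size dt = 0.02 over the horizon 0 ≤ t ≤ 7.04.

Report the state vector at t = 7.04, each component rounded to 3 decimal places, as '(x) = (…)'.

t=0.000: state=(0.480)
step 1 (dt=0.02): k1=(0.271), k2=(0.272), k3=(0.272), k4=(0.274); state += dt/6·(k1+2k2+2k3+k4)
t=0.020: state=(0.485)
t=0.040: state=(0.491)
t=0.060: state=(0.496)
continuing one RK4 step at a time; state shown every 25 steps (Δt=0.5):
t=0.500: state=(0.633)
t=1.000: state=(0.826)
t=1.500: state=(1.063)
t=2.000: state=(1.345)
t=2.500: state=(1.668)
t=3.000: state=(2.023)
t=3.500: state=(2.396)
t=4.000: state=(2.769)
t=4.500: state=(3.124)
t=5.000: state=(3.448)
t=5.500: state=(3.730)
t=6.000: state=(3.967)
t=6.500: state=(4.161)
t=7.000: state=(4.314)
t=7.040: state=(4.325)

(x) = (4.325)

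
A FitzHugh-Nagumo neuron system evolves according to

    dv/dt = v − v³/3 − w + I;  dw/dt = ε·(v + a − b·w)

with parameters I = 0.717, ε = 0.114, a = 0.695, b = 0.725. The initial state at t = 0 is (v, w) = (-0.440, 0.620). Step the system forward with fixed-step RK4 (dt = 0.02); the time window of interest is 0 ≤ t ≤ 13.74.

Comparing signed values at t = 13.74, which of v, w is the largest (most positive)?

largest component: v

t=0.000: state=(-0.440, 0.620)
step 1 (dt=0.02): k1=(-0.315, -0.022), k2=(-0.317, -0.023), k3=(-0.317, -0.023), k4=(-0.319, -0.023); state += dt/6·(k1+2k2+2k3+k4)
t=0.020: state=(-0.446, 0.620)
t=0.040: state=(-0.453, 0.619)
t=0.060: state=(-0.459, 0.619)
continuing one RK4 step at a time; state shown every 25 steps (Δt=0.5):
t=0.500: state=(-0.627, 0.604)
t=1.000: state=(-0.865, 0.577)
t=1.500: state=(-1.117, 0.537)
t=2.000: state=(-1.319, 0.486)
t=2.500: state=(-1.437, 0.427)
t=3.000: state=(-1.485, 0.367)
t=3.500: state=(-1.489, 0.308)
t=4.000: state=(-1.470, 0.252)
t=4.500: state=(-1.438, 0.199)
t=5.000: state=(-1.400, 0.150)
t=5.500: state=(-1.358, 0.106)
t=6.000: state=(-1.313, 0.066)
t=6.500: state=(-1.265, 0.030)
t=7.000: state=(-1.216, -0.001)
t=7.500: state=(-1.164, -0.029)
t=8.000: state=(-1.108, -0.052)
t=8.500: state=(-1.048, -0.072)
t=9.000: state=(-0.983, -0.087)
t=9.500: state=(-0.910, -0.097)
t=10.000: state=(-0.826, -0.103)
t=10.500: state=(-0.726, -0.104)
t=11.000: state=(-0.600, -0.098)
t=11.500: state=(-0.432, -0.084)
t=12.000: state=(-0.191, -0.060)
t=12.500: state=(0.179, -0.019)
t=13.000: state=(0.732, 0.045)
t=13.500: state=(1.360, 0.141)
t=13.740: state=(1.586, 0.197)
compare at T: v=1.586, w=0.197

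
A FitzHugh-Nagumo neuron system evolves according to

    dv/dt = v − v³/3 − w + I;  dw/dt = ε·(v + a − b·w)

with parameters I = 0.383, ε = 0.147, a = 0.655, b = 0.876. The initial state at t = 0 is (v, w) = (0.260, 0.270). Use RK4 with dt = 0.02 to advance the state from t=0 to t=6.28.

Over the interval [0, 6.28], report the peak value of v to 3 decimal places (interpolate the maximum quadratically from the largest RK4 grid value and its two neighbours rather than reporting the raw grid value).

t=0.000: state=(0.260, 0.270)
step 1 (dt=0.02): k1=(0.367, 0.100), k2=(0.370, 0.100), k3=(0.370, 0.100), k4=(0.372, 0.101); state += dt/6·(k1+2k2+2k3+k4)
t=0.020: state=(0.267, 0.272)
t=0.040: state=(0.275, 0.274)
t=0.060: state=(0.282, 0.276)
continuing one RK4 step at a time; state shown every 25 steps (Δt=0.5):
t=0.500: state=(0.476, 0.326)
t=1.000: state=(0.753, 0.396)
t=1.500: state=(1.051, 0.482)
t=2.000: state=(1.290, 0.582)
t=2.500: state=(1.422, 0.690)
t=3.000: state=(1.460, 0.797)
t=3.500: state=(1.442, 0.897)
t=4.000: state=(1.394, 0.989)
t=4.500: state=(1.330, 1.071)
t=5.000: state=(1.254, 1.143)
t=5.500: state=(1.167, 1.204)
t=6.000: state=(1.069, 1.255)
t=6.280: state=(1.007, 1.279)
largest grid value and its neighbours: v(3.020)=1.45991, v(3.040)=1.45997, v(3.060)=1.45994
parabola through these three points peaks at t≈3.044 with v≈1.45997

max v = 1.460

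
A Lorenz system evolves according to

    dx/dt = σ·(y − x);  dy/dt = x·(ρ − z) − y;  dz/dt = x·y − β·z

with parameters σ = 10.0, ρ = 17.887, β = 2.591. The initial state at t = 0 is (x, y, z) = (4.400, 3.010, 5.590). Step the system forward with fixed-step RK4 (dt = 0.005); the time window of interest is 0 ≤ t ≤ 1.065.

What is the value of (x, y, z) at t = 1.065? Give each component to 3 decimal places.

t=0.000: state=(4.400, 3.010, 5.590)
step 1 (dt=0.005): k1=(-13.900, 51.097, -1.240), k2=(-12.275, 50.555, -0.779), k3=(-12.329, 50.602, -0.775), k4=(-10.753, 50.103, -0.318); state += dt/6·(k1+2k2+2k3+k4)
t=0.005: state=(4.338, 3.263, 5.586)
t=0.010: state=(4.292, 3.511, 5.587)
t=0.015: state=(4.260, 3.756, 5.592)
continuing one RK4 step at a time; state shown every 10 steps (Δt=0.05):
t=0.050: state=(4.373, 5.423, 5.766)
t=0.100: state=(5.306, 7.902, 6.571)
t=0.150: state=(6.899, 10.606, 8.431)
t=0.200: state=(8.910, 13.093, 11.851)
t=0.250: state=(10.856, 14.163, 16.863)
t=0.300: state=(11.901, 12.493, 22.125)
t=0.350: state=(11.311, 8.411, 25.246)
t=0.400: state=(9.233, 4.176, 25.201)
t=0.450: state=(6.612, 1.489, 23.149)
t=0.500: state=(4.314, 0.349, 20.550)
t=0.550: state=(2.679, 0.082, 18.081)
t=0.600: state=(1.669, 0.166, 15.895)
t=0.650: state=(1.116, 0.351, 13.979)
t=0.700: state=(0.858, 0.557, 12.301)
t=0.750: state=(0.786, 0.780, 10.832)
t=0.800: state=(0.838, 1.044, 9.550)
t=0.850: state=(0.989, 1.388, 8.441)
t=0.900: state=(1.241, 1.858, 7.500)
t=0.950: state=(1.616, 2.515, 6.734)
t=1.000: state=(2.157, 3.439, 6.179)
t=1.050: state=(2.923, 4.732, 5.913)
t=1.065: state=(3.208, 5.208, 5.912)

(x, y, z) = (3.208, 5.208, 5.912)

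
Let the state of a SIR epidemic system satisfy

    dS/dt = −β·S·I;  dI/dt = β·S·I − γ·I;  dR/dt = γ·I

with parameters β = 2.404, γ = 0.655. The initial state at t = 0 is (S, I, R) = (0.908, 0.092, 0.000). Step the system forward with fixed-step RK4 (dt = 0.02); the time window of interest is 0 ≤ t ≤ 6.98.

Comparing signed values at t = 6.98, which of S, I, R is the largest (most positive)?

t=0.000: state=(0.908, 0.092, 0.000)
step 1 (dt=0.02): k1=(-0.201, 0.141, 0.060), k2=(-0.203, 0.142, 0.061), k3=(-0.203, 0.142, 0.061), k4=(-0.206, 0.144, 0.062); state += dt/6·(k1+2k2+2k3+k4)
t=0.020: state=(0.904, 0.095, 0.001)
t=0.040: state=(0.900, 0.098, 0.002)
t=0.060: state=(0.895, 0.101, 0.004)
continuing one RK4 step at a time; state shown every 25 steps (Δt=0.5):
t=0.500: state=(0.773, 0.183, 0.044)
t=1.000: state=(0.578, 0.299, 0.123)
t=1.500: state=(0.382, 0.382, 0.236)
t=2.000: state=(0.237, 0.397, 0.366)
t=2.500: state=(0.150, 0.359, 0.490)
t=3.000: state=(0.101, 0.300, 0.599)
t=3.500: state=(0.073, 0.240, 0.687)
t=4.000: state=(0.056, 0.187, 0.757)
t=4.500: state=(0.046, 0.143, 0.810)
t=5.000: state=(0.040, 0.109, 0.851)
t=5.500: state=(0.036, 0.082, 0.882)
t=6.000: state=(0.033, 0.062, 0.906)
t=6.500: state=(0.031, 0.046, 0.923)
t=6.980: state=(0.029, 0.035, 0.936)
compare at T: S=0.029, I=0.035, R=0.936

largest component: R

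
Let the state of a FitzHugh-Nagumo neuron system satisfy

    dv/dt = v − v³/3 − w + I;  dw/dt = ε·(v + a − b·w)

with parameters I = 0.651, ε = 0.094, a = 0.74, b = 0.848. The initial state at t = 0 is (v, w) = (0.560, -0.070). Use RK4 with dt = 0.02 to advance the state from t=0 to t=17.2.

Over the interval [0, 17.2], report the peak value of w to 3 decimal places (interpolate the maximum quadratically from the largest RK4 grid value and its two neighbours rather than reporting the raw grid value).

max w = 1.527

t=0.000: state=(0.560, -0.070)
step 1 (dt=0.02): k1=(1.222, 0.128), k2=(1.229, 0.129), k3=(1.230, 0.129), k4=(1.236, 0.130); state += dt/6·(k1+2k2+2k3+k4)
t=0.020: state=(0.585, -0.067)
t=0.040: state=(0.609, -0.065)
t=0.060: state=(0.635, -0.062)
continuing one RK4 step at a time; state shown every 50 steps (Δt=1):
t=1.000: state=(1.694, 0.110)
t=2.000: state=(1.883, 0.335)
t=3.000: state=(1.819, 0.543)
t=4.000: state=(1.736, 0.729)
t=5.000: state=(1.649, 0.893)
t=6.000: state=(1.560, 1.036)
t=7.000: state=(1.467, 1.161)
t=8.000: state=(1.369, 1.267)
t=9.000: state=(1.262, 1.355)
t=10.000: state=(1.142, 1.427)
t=11.000: state=(0.997, 1.481)
t=12.000: state=(0.802, 1.516)
t=13.000: state=(0.489, 1.527)
t=14.000: state=(-0.183, 1.494)
t=15.000: state=(-1.485, 1.372)
t=16.000: state=(-1.934, 1.171)
t=17.000: state=(-1.900, 0.974)
t=17.200: state=(-1.887, 0.937)
largest grid value and its neighbours: w(12.820)=1.52703, w(12.840)=1.52703, w(12.860)=1.52702
parabola through these three points peaks at t≈12.835 with w≈1.52703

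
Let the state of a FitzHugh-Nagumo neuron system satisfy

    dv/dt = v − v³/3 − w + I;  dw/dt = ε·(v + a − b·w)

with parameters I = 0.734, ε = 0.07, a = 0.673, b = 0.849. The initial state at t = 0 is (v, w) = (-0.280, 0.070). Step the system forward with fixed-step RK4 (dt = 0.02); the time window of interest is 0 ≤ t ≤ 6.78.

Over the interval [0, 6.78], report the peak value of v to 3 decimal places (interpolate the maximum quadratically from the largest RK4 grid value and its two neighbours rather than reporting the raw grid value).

t=0.000: state=(-0.280, 0.070)
step 1 (dt=0.02): k1=(0.391, 0.023), k2=(0.395, 0.024), k3=(0.395, 0.024), k4=(0.398, 0.024); state += dt/6·(k1+2k2+2k3+k4)
t=0.020: state=(-0.272, 0.070)
t=0.040: state=(-0.264, 0.071)
t=0.060: state=(-0.256, 0.071)
continuing one RK4 step at a time; state shown every 25 steps (Δt=0.5):
t=0.500: state=(-0.033, 0.085)
t=1.000: state=(0.357, 0.111)
t=1.500: state=(0.923, 0.153)
t=2.000: state=(1.490, 0.214)
t=2.500: state=(1.789, 0.288)
t=3.000: state=(1.872, 0.366)
t=3.500: state=(1.874, 0.444)
t=4.000: state=(1.853, 0.518)
t=4.500: state=(1.825, 0.590)
t=5.000: state=(1.796, 0.658)
t=5.500: state=(1.766, 0.723)
t=6.000: state=(1.736, 0.786)
t=6.500: state=(1.706, 0.845)
t=6.780: state=(1.689, 0.877)
largest grid value and its neighbours: v(3.220)=1.87765, v(3.240)=1.87770, v(3.260)=1.87769
parabola through these three points peaks at t≈3.247 with v≈1.87771

max v = 1.878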